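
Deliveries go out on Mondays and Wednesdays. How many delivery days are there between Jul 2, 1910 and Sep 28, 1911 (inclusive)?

130

Jul 2, 1910 is a Saturday.
That's 454 days from start to end, counting both.
454 = 7 × 64 + 6, so there are 64 full weeks plus 6 extra days.
Each full week contributes 2 days from the set (Mon, Wed): 64 × 2 = 128.
The 6 extra days are Sat, Sun, Mon, Tue, Wed, Thu — 2 of them qualify.
Total: 128 + 2 = 130.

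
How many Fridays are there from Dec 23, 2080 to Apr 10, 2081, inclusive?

Dec 23, 2080 is a Monday.
From Dec 23, 2080 to Apr 10, 2081 is 109 days inclusive.
109 = 7 × 15 + 4, so there are 15 full weeks plus 4 extra days.
Each full week contributes one Friday: 15 so far.
The 4 extra days are Monday, Tuesday, Wednesday, Thursday — none qualify.
Total: 15 + 0 = 15.

15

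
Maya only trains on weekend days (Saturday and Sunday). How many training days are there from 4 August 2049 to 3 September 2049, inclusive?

8

4 August 2049 is a Wednesday.
The range spans 31 days (inclusive of both endpoints).
31 = 7 × 4 + 3, so there are 4 full weeks plus 3 extra days.
Each full week contributes 2 weekend days (Sat, Sun): 4 × 2 = 8.
The 3 extra days are Wednesday, Thursday, Friday — none qualify.
Total: 8 + 0 = 8.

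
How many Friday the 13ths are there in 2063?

2

The 13th falls on a Friday when the month's 13th has weekday Fri.
Jan 13 is Sat; Feb 13 is Tue; Mar 13 is Tue; Apr 13 is Fri ✓; May 13 is Sun; Jun 13 is Wed; Jul 13 is Fri ✓; Aug 13 is Mon; Sep 13 is Thu; Oct 13 is Sat; Nov 13 is Tue; Dec 13 is Thu.
Friday the 13ths: Apr, Jul.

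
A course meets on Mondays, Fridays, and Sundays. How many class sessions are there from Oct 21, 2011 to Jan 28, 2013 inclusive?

Oct 21, 2011 is a Friday.
From Oct 21, 2011 to Jan 28, 2013 is 466 days inclusive.
466 = 7 × 66 + 4, so there are 66 full weeks plus 4 extra days.
Each full week contributes 3 days from the set (Mon, Fri, Sun): 66 × 3 = 198.
The 4 extra days are Friday, Saturday, Sunday, Monday — 3 of them qualify.
Total: 198 + 3 = 201.

201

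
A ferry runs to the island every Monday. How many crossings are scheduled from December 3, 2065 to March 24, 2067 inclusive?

December 3, 2065 is a Thursday.
The range spans 477 days (inclusive of both endpoints).
477 = 7 × 68 + 1, so there are 68 full weeks plus 1 extra day.
Each full week contributes one Monday: 68 so far.
The 1 extra day is Thu — none qualify.
Total: 68 + 0 = 68.

68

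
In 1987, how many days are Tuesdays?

January 1, 1987 is a Thursday.
The range spans 365 days (inclusive of both endpoints).
365 = 7 × 52 + 1, so there are 52 full weeks plus 1 extra day.
Each full week contributes one Tuesday: 52 so far.
The 1 extra day is Thursday — none qualify.
Total: 52 + 0 = 52.

52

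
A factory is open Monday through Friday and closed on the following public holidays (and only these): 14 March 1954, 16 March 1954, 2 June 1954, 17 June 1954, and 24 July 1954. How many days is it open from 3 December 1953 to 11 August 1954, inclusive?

177 working days

3 December 1953 is a Thursday.
That's 252 days from start to end, counting both.
252 = 7 × 36, so the span is exactly 36 full weeks.
Each full week contributes 5 weekdays (Mon–Fri): 36 × 5 = 180.
Total: 180.
Holidays: 14 March 1954 (Sun); 16 March 1954 (Tue); 2 June 1954 (Wed); 17 June 1954 (Thu); 24 July 1954 (Sat).
3 of the 5 holidays fall on weekdays; the rest are weekends and were already excluded.
Business days: 180 − 3 = 177.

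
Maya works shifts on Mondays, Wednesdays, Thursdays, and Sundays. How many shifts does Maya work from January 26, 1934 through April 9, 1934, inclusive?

42

January 26, 1934 is a Friday.
From January 26, 1934 to April 9, 1934 is 74 days inclusive.
74 = 7 × 10 + 4, so there are 10 full weeks plus 4 extra days.
Each full week contributes 4 days from the set (Mon, Wed, Thu, Sun): 10 × 4 = 40.
The 4 extra days are Friday, Saturday, Sunday, Monday — 2 of them qualify.
Total: 40 + 2 = 42.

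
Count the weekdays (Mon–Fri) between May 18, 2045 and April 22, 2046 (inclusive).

242

May 18, 2045 is a Thursday.
That's 340 days from start to end, counting both.
340 = 7 × 48 + 4, so there are 48 full weeks plus 4 extra days.
Each full week contributes 5 weekdays (Mon–Fri): 48 × 5 = 240.
The 4 extra days are Thursday, Friday, Saturday, Sunday — 2 of them qualify.
Total: 240 + 2 = 242.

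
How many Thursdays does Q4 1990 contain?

13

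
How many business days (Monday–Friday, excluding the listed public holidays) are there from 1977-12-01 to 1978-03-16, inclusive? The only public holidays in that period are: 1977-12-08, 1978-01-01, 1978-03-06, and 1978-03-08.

1977-12-01 is a Thursday.
From 1977-12-01 to 1978-03-16 is 106 days inclusive.
106 = 7 × 15 + 1, so there are 15 full weeks plus 1 extra day.
Each full week contributes 5 weekdays (Mon–Fri): 15 × 5 = 75.
The 1 extra day is Thu — 1 of them qualifies.
Total: 75 + 1 = 76.
Holidays: 1977-12-08 (Thu); 1978-01-01 (Sun); 1978-03-06 (Mon); 1978-03-08 (Wed).
3 of the 4 holidays fall on weekdays; the rest are weekends and were already excluded.
Business days: 76 − 3 = 73.

73 business days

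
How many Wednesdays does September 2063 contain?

1 September 2063 is a Saturday.
That's 30 days from start to end, counting both.
30 = 7 × 4 + 2, so there are 4 full weeks plus 2 extra days.
Each full week contributes one Wednesday: 4 so far.
The 2 extra days are Sat, Sun — none qualify.
Total: 4 + 0 = 4.

4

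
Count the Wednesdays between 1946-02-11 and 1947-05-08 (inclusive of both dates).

1946-02-11 is a Monday.
That's 452 days from start to end, counting both.
452 = 7 × 64 + 4, so there are 64 full weeks plus 4 extra days.
Each full week contributes one Wednesday: 64 so far.
The 4 extra days are Monday, Tuesday, Wednesday, Thursday — 1 of them qualifies.
Total: 64 + 1 = 65.

65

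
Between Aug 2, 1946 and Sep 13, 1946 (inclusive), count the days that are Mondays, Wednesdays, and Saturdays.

18

Aug 2, 1946 is a Friday.
That's 43 days from start to end, counting both.
43 = 7 × 6 + 1, so there are 6 full weeks plus 1 extra day.
Each full week contributes 3 days from the set (Mon, Wed, Sat): 6 × 3 = 18.
The 1 extra day is Friday — none qualify.
Total: 18 + 0 = 18.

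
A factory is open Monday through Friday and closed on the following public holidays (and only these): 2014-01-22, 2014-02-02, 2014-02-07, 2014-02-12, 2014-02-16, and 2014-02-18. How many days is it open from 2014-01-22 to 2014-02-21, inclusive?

19 working days

2014-01-22 is a Wednesday.
From 2014-01-22 to 2014-02-21 is 31 days inclusive.
31 = 7 × 4 + 3, so there are 4 full weeks plus 3 extra days.
Each full week contributes 5 weekdays (Mon–Fri): 4 × 5 = 20.
The 3 extra days are Wednesday, Thursday, Friday — 3 of them qualify.
Total: 20 + 3 = 23.
Holidays: 2014-01-22 (Wed); 2014-02-02 (Sun); 2014-02-07 (Fri); 2014-02-12 (Wed); 2014-02-16 (Sun); 2014-02-18 (Tue).
4 of the 6 holidays fall on weekdays; the rest are weekends and were already excluded.
Business days: 23 − 4 = 19.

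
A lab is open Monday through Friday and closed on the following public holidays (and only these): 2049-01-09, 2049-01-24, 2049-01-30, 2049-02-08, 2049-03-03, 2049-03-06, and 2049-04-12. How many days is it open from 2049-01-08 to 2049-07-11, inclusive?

128

2049-01-08 is a Friday.
The range spans 185 days (inclusive of both endpoints).
185 = 7 × 26 + 3, so there are 26 full weeks plus 3 extra days.
Each full week contributes 5 weekdays (Mon–Fri): 26 × 5 = 130.
The 3 extra days are Friday, Saturday, Sunday — 1 of them qualifies.
Total: 130 + 1 = 131.
Holidays: 2049-01-09 (Sat); 2049-01-24 (Sun); 2049-01-30 (Sat); 2049-02-08 (Mon); 2049-03-03 (Wed); 2049-03-06 (Sat); 2049-04-12 (Mon).
3 of the 7 holidays fall on weekdays; the rest are weekends and were already excluded.
Business days: 131 − 3 = 128.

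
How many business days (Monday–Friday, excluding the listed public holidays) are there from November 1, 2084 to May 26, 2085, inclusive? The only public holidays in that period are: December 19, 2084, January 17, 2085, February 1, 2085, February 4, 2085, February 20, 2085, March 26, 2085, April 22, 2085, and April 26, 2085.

November 1, 2084 is a Wednesday.
From November 1, 2084 to May 26, 2085 is 207 days inclusive.
207 = 7 × 29 + 4, so there are 29 full weeks plus 4 extra days.
Each full week contributes 5 weekdays (Mon–Fri): 29 × 5 = 145.
The 4 extra days are Wed, Thu, Fri, Sat — 3 of them qualify.
Total: 145 + 3 = 148.
Holidays: December 19, 2084 (Tue); January 17, 2085 (Wed); February 1, 2085 (Thu); February 4, 2085 (Sun); February 20, 2085 (Tue); March 26, 2085 (Mon); April 22, 2085 (Sun); April 26, 2085 (Thu).
6 of the 8 holidays fall on weekdays; the rest are weekends and were already excluded.
Business days: 148 − 6 = 142.

142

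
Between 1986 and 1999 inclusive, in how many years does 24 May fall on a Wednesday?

2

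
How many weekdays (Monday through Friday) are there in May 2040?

23 weekdays

May 1, 2040 is a Tuesday.
From May 1, 2040 to May 31, 2040 is 31 days inclusive.
31 = 7 × 4 + 3, so there are 4 full weeks plus 3 extra days.
Each full week contributes 5 weekdays (Mon–Fri): 4 × 5 = 20.
The 3 extra days are Tue, Wed, Thu — 3 of them qualify.
Total: 20 + 3 = 23.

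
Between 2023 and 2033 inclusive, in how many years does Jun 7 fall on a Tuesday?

1

Day of week of June 7 in each year:
2023: Wed, 2024: Fri, 2025: Sat, 2026: Sun, 2027: Mon, 2028: Wed, 2029: Thu, 2030: Fri, 2031: Sat, 2032: Mon, 2033: Tue ✓
Tuesdays: 2033.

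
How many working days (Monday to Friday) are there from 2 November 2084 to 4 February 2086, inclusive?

328 weekdays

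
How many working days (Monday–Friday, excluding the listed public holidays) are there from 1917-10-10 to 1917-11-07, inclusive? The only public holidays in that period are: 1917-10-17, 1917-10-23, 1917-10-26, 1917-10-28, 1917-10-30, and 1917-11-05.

16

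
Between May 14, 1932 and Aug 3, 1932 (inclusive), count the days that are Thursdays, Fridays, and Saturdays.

34

May 14, 1932 is a Saturday.
From May 14, 1932 to Aug 3, 1932 is 82 days inclusive.
82 = 7 × 11 + 5, so there are 11 full weeks plus 5 extra days.
Each full week contributes 3 days from the set (Thu, Fri, Sat): 11 × 3 = 33.
The 5 extra days are Saturday, Sunday, Monday, Tuesday, Wednesday — 1 of them qualifies.
Total: 33 + 1 = 34.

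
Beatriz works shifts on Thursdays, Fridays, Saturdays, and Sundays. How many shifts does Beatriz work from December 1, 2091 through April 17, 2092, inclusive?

December 1, 2091 is a Saturday.
The range spans 139 days (inclusive of both endpoints).
139 = 7 × 19 + 6, so there are 19 full weeks plus 6 extra days.
Each full week contributes 4 days from the set (Thu, Fri, Sat, Sun): 19 × 4 = 76.
The 6 extra days are Sat, Sun, Mon, Tue, Wed, Thu — 3 of them qualify.
Total: 76 + 3 = 79.

79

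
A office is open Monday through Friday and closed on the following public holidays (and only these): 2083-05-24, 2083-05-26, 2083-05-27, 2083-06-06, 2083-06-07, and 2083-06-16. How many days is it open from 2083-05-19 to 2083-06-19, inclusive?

2083-05-19 is a Wednesday.
From 2083-05-19 to 2083-06-19 is 32 days inclusive.
32 = 7 × 4 + 4, so there are 4 full weeks plus 4 extra days.
Each full week contributes 5 weekdays (Mon–Fri): 4 × 5 = 20.
The 4 extra days are Wed, Thu, Fri, Sat — 3 of them qualify.
Total: 20 + 3 = 23.
Holidays: 2083-05-24 (Mon); 2083-05-26 (Wed); 2083-05-27 (Thu); 2083-06-06 (Sun); 2083-06-07 (Mon); 2083-06-16 (Wed).
5 of the 6 holidays fall on weekdays; the rest are weekends and were already excluded.
Business days: 23 − 5 = 18.

18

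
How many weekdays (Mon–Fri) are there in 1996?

January 1, 1996 is a Monday.
The range spans 366 days (inclusive of both endpoints).
366 = 7 × 52 + 2, so there are 52 full weeks plus 2 extra days.
Each full week contributes 5 weekdays (Mon–Fri): 52 × 5 = 260.
The 2 extra days are Monday, Tuesday — 2 of them qualify.
Total: 260 + 2 = 262.

262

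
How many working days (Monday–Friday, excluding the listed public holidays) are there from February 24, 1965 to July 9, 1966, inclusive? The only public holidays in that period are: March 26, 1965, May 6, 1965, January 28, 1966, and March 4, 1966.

354

February 24, 1965 is a Wednesday.
From February 24, 1965 to July 9, 1966 is 501 days inclusive.
501 = 7 × 71 + 4, so there are 71 full weeks plus 4 extra days.
Each full week contributes 5 weekdays (Mon–Fri): 71 × 5 = 355.
The 4 extra days are Wed, Thu, Fri, Sat — 3 of them qualify.
Total: 355 + 3 = 358.
Holidays: March 26, 1965 (Fri); May 6, 1965 (Thu); January 28, 1966 (Fri); March 4, 1966 (Fri).
All 4 holidays fall on weekdays, so subtract 4.
Business days: 358 − 4 = 354.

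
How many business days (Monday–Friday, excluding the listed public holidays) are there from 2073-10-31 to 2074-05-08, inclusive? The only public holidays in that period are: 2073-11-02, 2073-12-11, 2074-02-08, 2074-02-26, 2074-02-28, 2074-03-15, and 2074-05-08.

129

2073-10-31 is a Tuesday.
That's 190 days from start to end, counting both.
190 = 7 × 27 + 1, so there are 27 full weeks plus 1 extra day.
Each full week contributes 5 weekdays (Mon–Fri): 27 × 5 = 135.
The 1 extra day is Tue — 1 of them qualifies.
Total: 135 + 1 = 136.
Holidays: 2073-11-02 (Thu); 2073-12-11 (Mon); 2074-02-08 (Thu); 2074-02-26 (Mon); 2074-02-28 (Wed); 2074-03-15 (Thu); 2074-05-08 (Tue).
All 7 holidays fall on weekdays, so subtract 7.
Business days: 136 − 7 = 129.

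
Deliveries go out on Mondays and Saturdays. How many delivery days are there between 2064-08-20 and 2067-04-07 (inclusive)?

274

2064-08-20 is a Wednesday.
The range spans 961 days (inclusive of both endpoints).
961 = 7 × 137 + 2, so there are 137 full weeks plus 2 extra days.
Each full week contributes 2 days from the set (Mon, Sat): 137 × 2 = 274.
The 2 extra days are Wed, Thu — none qualify.
Total: 274 + 0 = 274.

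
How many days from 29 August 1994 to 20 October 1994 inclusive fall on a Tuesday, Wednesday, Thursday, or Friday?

31

29 August 1994 is a Monday.
That's 53 days from start to end, counting both.
53 = 7 × 7 + 4, so there are 7 full weeks plus 4 extra days.
Each full week contributes 4 days from the set (Tue, Wed, Thu, Fri): 7 × 4 = 28.
The 4 extra days are Mon, Tue, Wed, Thu — 3 of them qualify.
Total: 28 + 3 = 31.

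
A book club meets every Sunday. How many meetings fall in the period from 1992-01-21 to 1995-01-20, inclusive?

156

1992-01-21 is a Tuesday.
That's 1096 days from start to end, counting both.
1096 = 7 × 156 + 4, so there are 156 full weeks plus 4 extra days.
Each full week contributes one Sunday: 156 so far.
The 4 extra days are Tuesday, Wednesday, Thursday, Friday — none qualify.
Total: 156 + 0 = 156.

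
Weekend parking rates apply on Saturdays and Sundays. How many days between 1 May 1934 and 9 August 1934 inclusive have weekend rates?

1 May 1934 is a Tuesday.
That's 101 days from start to end, counting both.
101 = 7 × 14 + 3, so there are 14 full weeks plus 3 extra days.
Each full week contributes 2 weekend days (Sat, Sun): 14 × 2 = 28.
The 3 extra days are Tue, Wed, Thu — none qualify.
Total: 28 + 0 = 28.

28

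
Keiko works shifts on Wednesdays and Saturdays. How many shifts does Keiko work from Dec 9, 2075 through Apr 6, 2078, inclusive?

243

Dec 9, 2075 is a Monday.
That's 850 days from start to end, counting both.
850 = 7 × 121 + 3, so there are 121 full weeks plus 3 extra days.
Each full week contributes 2 days from the set (Wed, Sat): 121 × 2 = 242.
The 3 extra days are Monday, Tuesday, Wednesday — 1 of them qualifies.
Total: 242 + 1 = 243.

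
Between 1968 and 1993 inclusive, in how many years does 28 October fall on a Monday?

4

Day of week of October 28 in each year:
1968: Mon ✓, 1969: Tue, 1970: Wed, 1971: Thu, 1972: Sat, 1973: Sun, 1974: Mon ✓, 1975: Tue, 1976: Thu, 1977: Fri, 1978: Sat, 1979: Sun, 1980: Tue, 1981: Wed, 1982: Thu, 1983: Fri, 1984: Sun, 1985: Mon ✓, 1986: Tue, 1987: Wed, 1988: Fri, 1989: Sat, 1990: Sun, 1991: Mon ✓, 1992: Wed, 1993: Thu
Mondays: 1968, 1974, 1985, 1991.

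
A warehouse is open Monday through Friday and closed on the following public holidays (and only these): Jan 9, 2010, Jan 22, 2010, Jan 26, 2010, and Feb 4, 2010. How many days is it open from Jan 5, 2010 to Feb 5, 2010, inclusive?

21 working days

Jan 5, 2010 is a Tuesday.
The range spans 32 days (inclusive of both endpoints).
32 = 7 × 4 + 4, so there are 4 full weeks plus 4 extra days.
Each full week contributes 5 weekdays (Mon–Fri): 4 × 5 = 20.
The 4 extra days are Tue, Wed, Thu, Fri — 4 of them qualify.
Total: 20 + 4 = 24.
Holidays: Jan 9, 2010 (Sat); Jan 22, 2010 (Fri); Jan 26, 2010 (Tue); Feb 4, 2010 (Thu).
3 of the 4 holidays fall on weekdays; the rest are weekends and were already excluded.
Business days: 24 − 3 = 21.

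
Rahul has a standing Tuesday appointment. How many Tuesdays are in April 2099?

4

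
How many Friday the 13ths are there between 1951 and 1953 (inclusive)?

Friday-the-13ths by year:
1951: Apr, Jul
1952: Jun
1953: Feb, Mar, Nov

6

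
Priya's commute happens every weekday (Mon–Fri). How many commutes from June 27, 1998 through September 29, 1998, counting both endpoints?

June 27, 1998 is a Saturday.
That's 95 days from start to end, counting both.
95 = 7 × 13 + 4, so there are 13 full weeks plus 4 extra days.
Each full week contributes 5 weekdays (Mon–Fri): 13 × 5 = 65.
The 4 extra days are Saturday, Sunday, Monday, Tuesday — 2 of them qualify.
Total: 65 + 2 = 67.

67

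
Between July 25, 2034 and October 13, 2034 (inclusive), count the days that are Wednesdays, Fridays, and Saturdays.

35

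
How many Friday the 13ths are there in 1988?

The 13th falls on a Friday when the month's 13th has weekday Fri.
Jan 13 is Wed; Feb 13 is Sat; Mar 13 is Sun; Apr 13 is Wed; May 13 is Fri ✓; Jun 13 is Mon; Jul 13 is Wed; Aug 13 is Sat; Sep 13 is Tue; Oct 13 is Thu; Nov 13 is Sun; Dec 13 is Tue.
Friday the 13ths: May.

1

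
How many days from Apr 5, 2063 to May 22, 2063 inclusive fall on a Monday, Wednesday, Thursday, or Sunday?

27

Apr 5, 2063 is a Thursday.
From Apr 5, 2063 to May 22, 2063 is 48 days inclusive.
48 = 7 × 6 + 6, so there are 6 full weeks plus 6 extra days.
Each full week contributes 4 days from the set (Mon, Wed, Thu, Sun): 6 × 4 = 24.
The 6 extra days are Thu, Fri, Sat, Sun, Mon, Tue — 3 of them qualify.
Total: 24 + 3 = 27.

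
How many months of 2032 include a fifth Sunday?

4

A month has five Sundays exactly when Sunday falls within its first (length − 28) days.
Jan: 31 days, starts Thu → 5 of Thu, Fri, Sat
Feb: 29 days, starts Sun → 5 of Sun ✓
Mar: 31 days, starts Mon → 5 of Mon, Tue, Wed
Apr: 30 days, starts Thu → 5 of Thu, Fri
May: 31 days, starts Sat → 5 of Sat, Sun, Mon ✓
Jun: 30 days, starts Tue → 5 of Tue, Wed
Jul: 31 days, starts Thu → 5 of Thu, Fri, Sat
Aug: 31 days, starts Sun → 5 of Sun, Mon, Tue ✓
Sep: 30 days, starts Wed → 5 of Wed, Thu
Oct: 31 days, starts Fri → 5 of Fri, Sat, Sun ✓
Nov: 30 days, starts Mon → 5 of Mon, Tue
Dec: 31 days, starts Wed → 5 of Wed, Thu, Fri
Months with five Sundays: Feb, May, Aug, Oct.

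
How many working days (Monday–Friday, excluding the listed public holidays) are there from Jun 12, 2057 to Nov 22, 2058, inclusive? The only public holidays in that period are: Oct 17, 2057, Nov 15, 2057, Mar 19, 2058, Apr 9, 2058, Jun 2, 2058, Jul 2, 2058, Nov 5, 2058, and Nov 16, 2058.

Jun 12, 2057 is a Tuesday.
The range spans 529 days (inclusive of both endpoints).
529 = 7 × 75 + 4, so there are 75 full weeks plus 4 extra days.
Each full week contributes 5 weekdays (Mon–Fri): 75 × 5 = 375.
The 4 extra days are Tue, Wed, Thu, Fri — 4 of them qualify.
Total: 375 + 4 = 379.
Holidays: Oct 17, 2057 (Wed); Nov 15, 2057 (Thu); Mar 19, 2058 (Tue); Apr 9, 2058 (Tue); Jun 2, 2058 (Sun); Jul 2, 2058 (Tue); Nov 5, 2058 (Tue); Nov 16, 2058 (Sat).
6 of the 8 holidays fall on weekdays; the rest are weekends and were already excluded.
Business days: 379 − 6 = 373.

373 working days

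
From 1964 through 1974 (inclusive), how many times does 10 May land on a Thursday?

Day of week of May 10 in each year:
1964: Sun, 1965: Mon, 1966: Tue, 1967: Wed, 1968: Fri, 1969: Sat, 1970: Sun, 1971: Mon, 1972: Wed, 1973: Thu ✓, 1974: Fri
Thursdays: 1973.

1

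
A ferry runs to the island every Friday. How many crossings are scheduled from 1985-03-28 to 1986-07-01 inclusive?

1985-03-28 is a Thursday.
The range spans 461 days (inclusive of both endpoints).
461 = 7 × 65 + 6, so there are 65 full weeks plus 6 extra days.
Each full week contributes one Friday: 65 so far.
The 6 extra days are Thursday, Friday, Saturday, Sunday, Monday, Tuesday — 1 of them qualifies.
Total: 65 + 1 = 66.

66 Fridays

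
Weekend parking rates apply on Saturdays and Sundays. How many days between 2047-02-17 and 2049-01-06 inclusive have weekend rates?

197

2047-02-17 is a Sunday.
The range spans 690 days (inclusive of both endpoints).
690 = 7 × 98 + 4, so there are 98 full weeks plus 4 extra days.
Each full week contributes 2 weekend days (Sat, Sun): 98 × 2 = 196.
The 4 extra days are Sunday, Monday, Tuesday, Wednesday — 1 of them qualifies.
Total: 196 + 1 = 197.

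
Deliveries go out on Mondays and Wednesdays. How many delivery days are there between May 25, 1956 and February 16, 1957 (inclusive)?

May 25, 1956 is a Friday.
That's 268 days from start to end, counting both.
268 = 7 × 38 + 2, so there are 38 full weeks plus 2 extra days.
Each full week contributes 2 days from the set (Mon, Wed): 38 × 2 = 76.
The 2 extra days are Fri, Sat — none qualify.
Total: 76 + 0 = 76.

76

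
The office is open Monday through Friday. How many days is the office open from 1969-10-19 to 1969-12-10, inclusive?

1969-10-19 is a Sunday.
The range spans 53 days (inclusive of both endpoints).
53 = 7 × 7 + 4, so there are 7 full weeks plus 4 extra days.
Each full week contributes 5 weekdays (Mon–Fri): 7 × 5 = 35.
The 4 extra days are Sun, Mon, Tue, Wed — 3 of them qualify.
Total: 35 + 3 = 38.

38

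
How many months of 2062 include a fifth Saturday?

A month has five Saturdays exactly when Saturday falls within its first (length − 28) days.
Jan: 31 days, starts Sun → 5 of Sun, Mon, Tue
Feb: 28 days, starts Wed → 5 of (none)
Mar: 31 days, starts Wed → 5 of Wed, Thu, Fri
Apr: 30 days, starts Sat → 5 of Sat, Sun ✓
May: 31 days, starts Mon → 5 of Mon, Tue, Wed
Jun: 30 days, starts Thu → 5 of Thu, Fri
Jul: 31 days, starts Sat → 5 of Sat, Sun, Mon ✓
Aug: 31 days, starts Tue → 5 of Tue, Wed, Thu
Sep: 30 days, starts Fri → 5 of Fri, Sat ✓
Oct: 31 days, starts Sun → 5 of Sun, Mon, Tue
Nov: 30 days, starts Wed → 5 of Wed, Thu
Dec: 31 days, starts Fri → 5 of Fri, Sat, Sun ✓
Months with five Saturdays: Apr, Jul, Sep, Dec.

4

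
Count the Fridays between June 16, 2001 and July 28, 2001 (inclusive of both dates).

6 Fridays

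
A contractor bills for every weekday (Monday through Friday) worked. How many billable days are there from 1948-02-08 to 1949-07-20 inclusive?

378

1948-02-08 is a Sunday.
From 1948-02-08 to 1949-07-20 is 529 days inclusive.
529 = 7 × 75 + 4, so there are 75 full weeks plus 4 extra days.
Each full week contributes 5 weekdays (Mon–Fri): 75 × 5 = 375.
The 4 extra days are Sun, Mon, Tue, Wed — 3 of them qualify.
Total: 375 + 3 = 378.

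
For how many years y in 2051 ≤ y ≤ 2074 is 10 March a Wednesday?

Day of week of March 10 in each year:
2051: Fri, 2052: Sun, 2053: Mon, 2054: Tue, 2055: Wed ✓, 2056: Fri, 2057: Sat, 2058: Sun, 2059: Mon, 2060: Wed ✓, 2061: Thu, 2062: Fri, 2063: Sat, 2064: Mon, 2065: Tue, 2066: Wed ✓, 2067: Thu, 2068: Sat, 2069: Sun, 2070: Mon, 2071: Tue, 2072: Thu, 2073: Fri, 2074: Sat
Wednesdays: 2055, 2060, 2066.

3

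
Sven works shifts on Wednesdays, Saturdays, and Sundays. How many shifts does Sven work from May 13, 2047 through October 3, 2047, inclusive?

May 13, 2047 is a Monday.
From May 13, 2047 to October 3, 2047 is 144 days inclusive.
144 = 7 × 20 + 4, so there are 20 full weeks plus 4 extra days.
Each full week contributes 3 days from the set (Wed, Sat, Sun): 20 × 3 = 60.
The 4 extra days are Mon, Tue, Wed, Thu — 1 of them qualifies.
Total: 60 + 1 = 61.

61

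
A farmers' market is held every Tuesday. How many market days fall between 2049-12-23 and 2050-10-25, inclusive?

2049-12-23 is a Thursday.
The range spans 307 days (inclusive of both endpoints).
307 = 7 × 43 + 6, so there are 43 full weeks plus 6 extra days.
Each full week contributes one Tuesday: 43 so far.
The 6 extra days are Thursday, Friday, Saturday, Sunday, Monday, Tuesday — 1 of them qualifies.
Total: 43 + 1 = 44.

44 Tuesdays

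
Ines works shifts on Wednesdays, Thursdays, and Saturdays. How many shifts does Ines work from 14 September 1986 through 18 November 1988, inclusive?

341

14 September 1986 is a Sunday.
The range spans 797 days (inclusive of both endpoints).
797 = 7 × 113 + 6, so there are 113 full weeks plus 6 extra days.
Each full week contributes 3 days from the set (Wed, Thu, Sat): 113 × 3 = 339.
The 6 extra days are Sunday, Monday, Tuesday, Wednesday, Thursday, Friday — 2 of them qualify.
Total: 339 + 2 = 341.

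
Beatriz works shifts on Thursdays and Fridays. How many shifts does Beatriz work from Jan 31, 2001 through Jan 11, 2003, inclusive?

Jan 31, 2001 is a Wednesday.
The range spans 711 days (inclusive of both endpoints).
711 = 7 × 101 + 4, so there are 101 full weeks plus 4 extra days.
Each full week contributes 2 days from the set (Thu, Fri): 101 × 2 = 202.
The 4 extra days are Wed, Thu, Fri, Sat — 2 of them qualify.
Total: 202 + 2 = 204.

204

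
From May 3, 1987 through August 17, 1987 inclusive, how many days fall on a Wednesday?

May 3, 1987 is a Sunday.
From May 3, 1987 to August 17, 1987 is 107 days inclusive.
107 = 7 × 15 + 2, so there are 15 full weeks plus 2 extra days.
Each full week contributes one Wednesday: 15 so far.
The 2 extra days are Sunday, Monday — none qualify.
Total: 15 + 0 = 15.

15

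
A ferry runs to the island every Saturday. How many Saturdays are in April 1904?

5

Apr 1, 1904 is a Friday.
The range spans 30 days (inclusive of both endpoints).
30 = 7 × 4 + 2, so there are 4 full weeks plus 2 extra days.
Each full week contributes one Saturday: 4 so far.
The 2 extra days are Friday, Saturday — 1 of them qualifies.
Total: 4 + 1 = 5.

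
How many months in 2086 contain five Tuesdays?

5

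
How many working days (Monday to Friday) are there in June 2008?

21 weekdays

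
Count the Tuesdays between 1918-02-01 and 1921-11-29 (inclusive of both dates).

1918-02-01 is a Friday.
From 1918-02-01 to 1921-11-29 is 1398 days inclusive.
1398 = 7 × 199 + 5, so there are 199 full weeks plus 5 extra days.
Each full week contributes one Tuesday: 199 so far.
The 5 extra days are Fri, Sat, Sun, Mon, Tue — 1 of them qualifies.
Total: 199 + 1 = 200.

200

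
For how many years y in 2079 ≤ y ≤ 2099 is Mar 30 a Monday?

3

Day of week of March 30 in each year:
2079: Thu, 2080: Sat, 2081: Sun, 2082: Mon ✓, 2083: Tue, 2084: Thu, 2085: Fri, 2086: Sat, 2087: Sun, 2088: Tue, 2089: Wed, 2090: Thu, 2091: Fri, 2092: Sun, 2093: Mon ✓, 2094: Tue, 2095: Wed, 2096: Fri, 2097: Sat, 2098: Sun, 2099: Mon ✓
Mondays: 2082, 2093, 2099.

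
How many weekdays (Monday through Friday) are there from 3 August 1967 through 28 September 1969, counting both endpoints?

3 August 1967 is a Thursday.
The range spans 788 days (inclusive of both endpoints).
788 = 7 × 112 + 4, so there are 112 full weeks plus 4 extra days.
Each full week contributes 5 weekdays (Mon–Fri): 112 × 5 = 560.
The 4 extra days are Thursday, Friday, Saturday, Sunday — 2 of them qualify.
Total: 560 + 2 = 562.

562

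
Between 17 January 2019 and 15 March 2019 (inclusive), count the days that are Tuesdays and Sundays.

16

17 January 2019 is a Thursday.
That's 58 days from start to end, counting both.
58 = 7 × 8 + 2, so there are 8 full weeks plus 2 extra days.
Each full week contributes 2 days from the set (Tue, Sun): 8 × 2 = 16.
The 2 extra days are Thursday, Friday — none qualify.
Total: 16 + 0 = 16.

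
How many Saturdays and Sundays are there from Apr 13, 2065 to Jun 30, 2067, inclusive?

Apr 13, 2065 is a Monday.
That's 809 days from start to end, counting both.
809 = 7 × 115 + 4, so there are 115 full weeks plus 4 extra days.
Each full week contributes 2 weekend days (Sat, Sun): 115 × 2 = 230.
The 4 extra days are Mon, Tue, Wed, Thu — none qualify.
Total: 230 + 0 = 230.

230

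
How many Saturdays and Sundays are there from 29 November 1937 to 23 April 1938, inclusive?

41

29 November 1937 is a Monday.
The range spans 146 days (inclusive of both endpoints).
146 = 7 × 20 + 6, so there are 20 full weeks plus 6 extra days.
Each full week contributes 2 weekend days (Sat, Sun): 20 × 2 = 40.
The 6 extra days are Mon, Tue, Wed, Thu, Fri, Sat — 1 of them qualifies.
Total: 40 + 1 = 41.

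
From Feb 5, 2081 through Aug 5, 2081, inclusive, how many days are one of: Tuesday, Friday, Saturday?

Feb 5, 2081 is a Wednesday.
The range spans 182 days (inclusive of both endpoints).
182 = 7 × 26, so the span is exactly 26 full weeks.
Each full week contributes 3 days from the set (Tue, Fri, Sat): 26 × 3 = 78.

78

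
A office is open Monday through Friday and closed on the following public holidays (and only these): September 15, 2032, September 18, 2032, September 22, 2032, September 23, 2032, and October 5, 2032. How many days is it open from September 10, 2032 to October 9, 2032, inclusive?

September 10, 2032 is a Friday.
From September 10, 2032 to October 9, 2032 is 30 days inclusive.
30 = 7 × 4 + 2, so there are 4 full weeks plus 2 extra days.
Each full week contributes 5 weekdays (Mon–Fri): 4 × 5 = 20.
The 2 extra days are Friday, Saturday — 1 of them qualifies.
Total: 20 + 1 = 21.
Holidays: September 15, 2032 (Wed); September 18, 2032 (Sat); September 22, 2032 (Wed); September 23, 2032 (Thu); October 5, 2032 (Tue).
4 of the 5 holidays fall on weekdays; the rest are weekends and were already excluded.
Business days: 21 − 4 = 17.

17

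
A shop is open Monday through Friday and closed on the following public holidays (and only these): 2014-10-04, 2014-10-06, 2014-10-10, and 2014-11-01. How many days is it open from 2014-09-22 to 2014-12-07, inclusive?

2014-09-22 is a Monday.
That's 77 days from start to end, counting both.
77 = 7 × 11, so the span is exactly 11 full weeks.
Each full week contributes 5 weekdays (Mon–Fri): 11 × 5 = 55.
Holidays: 2014-10-04 (Sat); 2014-10-06 (Mon); 2014-10-10 (Fri); 2014-11-01 (Sat).
2 of the 4 holidays fall on weekdays; the rest are weekends and were already excluded.
Business days: 55 − 2 = 53.

53 business days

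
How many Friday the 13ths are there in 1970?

3

The 13th falls on a Friday when the month's 13th has weekday Fri.
Jan 13 is Tue; Feb 13 is Fri ✓; Mar 13 is Fri ✓; Apr 13 is Mon; May 13 is Wed; Jun 13 is Sat; Jul 13 is Mon; Aug 13 is Thu; Sep 13 is Sun; Oct 13 is Tue; Nov 13 is Fri ✓; Dec 13 is Sun.
Friday the 13ths: Feb, Mar, Nov.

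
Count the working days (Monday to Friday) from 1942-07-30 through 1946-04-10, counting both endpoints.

965

1942-07-30 is a Thursday.
The range spans 1351 days (inclusive of both endpoints).
1351 = 7 × 193, so the span is exactly 193 full weeks.
Each full week contributes 5 weekdays (Mon–Fri): 193 × 5 = 965.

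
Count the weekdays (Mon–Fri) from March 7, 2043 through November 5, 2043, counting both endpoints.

March 7, 2043 is a Saturday.
That's 244 days from start to end, counting both.
244 = 7 × 34 + 6, so there are 34 full weeks plus 6 extra days.
Each full week contributes 5 weekdays (Mon–Fri): 34 × 5 = 170.
The 6 extra days are Sat, Sun, Mon, Tue, Wed, Thu — 4 of them qualify.
Total: 170 + 4 = 174.

174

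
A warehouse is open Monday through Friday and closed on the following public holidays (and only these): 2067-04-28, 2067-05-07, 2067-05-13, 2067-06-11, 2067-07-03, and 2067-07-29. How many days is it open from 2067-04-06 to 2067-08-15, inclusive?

2067-04-06 is a Wednesday.
From 2067-04-06 to 2067-08-15 is 132 days inclusive.
132 = 7 × 18 + 6, so there are 18 full weeks plus 6 extra days.
Each full week contributes 5 weekdays (Mon–Fri): 18 × 5 = 90.
The 6 extra days are Wed, Thu, Fri, Sat, Sun, Mon — 4 of them qualify.
Total: 90 + 4 = 94.
Holidays: 2067-04-28 (Thu); 2067-05-07 (Sat); 2067-05-13 (Fri); 2067-06-11 (Sat); 2067-07-03 (Sun); 2067-07-29 (Fri).
3 of the 6 holidays fall on weekdays; the rest are weekends and were already excluded.
Business days: 94 − 3 = 91.

91 working days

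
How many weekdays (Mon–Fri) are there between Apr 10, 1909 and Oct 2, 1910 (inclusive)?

Apr 10, 1909 is a Saturday.
The range spans 541 days (inclusive of both endpoints).
541 = 7 × 77 + 2, so there are 77 full weeks plus 2 extra days.
Each full week contributes 5 weekdays (Mon–Fri): 77 × 5 = 385.
The 2 extra days are Sat, Sun — none qualify.
Total: 385 + 0 = 385.

385 weekdays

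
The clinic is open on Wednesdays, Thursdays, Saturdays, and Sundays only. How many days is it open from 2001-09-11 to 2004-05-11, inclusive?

556

2001-09-11 is a Tuesday.
The range spans 974 days (inclusive of both endpoints).
974 = 7 × 139 + 1, so there are 139 full weeks plus 1 extra day.
Each full week contributes 4 days from the set (Wed, Thu, Sat, Sun): 139 × 4 = 556.
The 1 extra day is Tuesday — none qualify.
Total: 556 + 0 = 556.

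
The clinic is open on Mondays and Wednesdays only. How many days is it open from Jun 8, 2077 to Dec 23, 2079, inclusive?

265

Jun 8, 2077 is a Tuesday.
From Jun 8, 2077 to Dec 23, 2079 is 929 days inclusive.
929 = 7 × 132 + 5, so there are 132 full weeks plus 5 extra days.
Each full week contributes 2 days from the set (Mon, Wed): 132 × 2 = 264.
The 5 extra days are Tue, Wed, Thu, Fri, Sat — 1 of them qualifies.
Total: 264 + 1 = 265.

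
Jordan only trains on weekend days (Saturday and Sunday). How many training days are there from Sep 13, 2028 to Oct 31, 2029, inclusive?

118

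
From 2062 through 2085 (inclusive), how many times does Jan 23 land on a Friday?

Day of week of January 23 in each year:
2062: Mon, 2063: Tue, 2064: Wed, 2065: Fri ✓, 2066: Sat, 2067: Sun, 2068: Mon, 2069: Wed, 2070: Thu, 2071: Fri ✓, 2072: Sat, 2073: Mon, 2074: Tue, 2075: Wed, 2076: Thu, 2077: Sat, 2078: Sun, 2079: Mon, 2080: Tue, 2081: Thu, 2082: Fri ✓, 2083: Sat, 2084: Sun, 2085: Tue
Fridays: 2065, 2071, 2082.

3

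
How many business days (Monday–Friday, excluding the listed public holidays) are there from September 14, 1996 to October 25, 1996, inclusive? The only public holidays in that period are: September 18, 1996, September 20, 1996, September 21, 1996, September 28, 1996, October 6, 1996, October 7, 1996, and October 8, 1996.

September 14, 1996 is a Saturday.
That's 42 days from start to end, counting both.
42 = 7 × 6, so the span is exactly 6 full weeks.
Each full week contributes 5 weekdays (Mon–Fri): 6 × 5 = 30.
Holidays: September 18, 1996 (Wed); September 20, 1996 (Fri); September 21, 1996 (Sat); September 28, 1996 (Sat); October 6, 1996 (Sun); October 7, 1996 (Mon); October 8, 1996 (Tue).
4 of the 7 holidays fall on weekdays; the rest are weekends and were already excluded.
Business days: 30 − 4 = 26.

26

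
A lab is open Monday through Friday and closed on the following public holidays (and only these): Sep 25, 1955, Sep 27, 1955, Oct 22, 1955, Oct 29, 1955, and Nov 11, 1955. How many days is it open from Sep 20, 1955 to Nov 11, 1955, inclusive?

Sep 20, 1955 is a Tuesday.
That's 53 days from start to end, counting both.
53 = 7 × 7 + 4, so there are 7 full weeks plus 4 extra days.
Each full week contributes 5 weekdays (Mon–Fri): 7 × 5 = 35.
The 4 extra days are Tuesday, Wednesday, Thursday, Friday — 4 of them qualify.
Total: 35 + 4 = 39.
Holidays: Sep 25, 1955 (Sun); Sep 27, 1955 (Tue); Oct 22, 1955 (Sat); Oct 29, 1955 (Sat); Nov 11, 1955 (Fri).
2 of the 5 holidays fall on weekdays; the rest are weekends and were already excluded.
Business days: 39 − 2 = 37.

37 working days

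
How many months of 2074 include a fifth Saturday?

A month has five Saturdays exactly when Saturday falls within its first (length − 28) days.
Jan: 31 days, starts Mon → 5 of Mon, Tue, Wed
Feb: 28 days, starts Thu → 5 of (none)
Mar: 31 days, starts Thu → 5 of Thu, Fri, Sat ✓
Apr: 30 days, starts Sun → 5 of Sun, Mon
May: 31 days, starts Tue → 5 of Tue, Wed, Thu
Jun: 30 days, starts Fri → 5 of Fri, Sat ✓
Jul: 31 days, starts Sun → 5 of Sun, Mon, Tue
Aug: 31 days, starts Wed → 5 of Wed, Thu, Fri
Sep: 30 days, starts Sat → 5 of Sat, Sun ✓
Oct: 31 days, starts Mon → 5 of Mon, Tue, Wed
Nov: 30 days, starts Thu → 5 of Thu, Fri
Dec: 31 days, starts Sat → 5 of Sat, Sun, Mon ✓
Months with five Saturdays: Mar, Jun, Sep, Dec.

4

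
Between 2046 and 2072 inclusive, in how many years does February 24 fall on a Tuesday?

4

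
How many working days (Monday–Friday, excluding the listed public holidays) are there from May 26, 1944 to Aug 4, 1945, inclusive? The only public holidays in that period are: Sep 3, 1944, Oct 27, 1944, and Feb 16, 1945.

309 working days

May 26, 1944 is a Friday.
From May 26, 1944 to Aug 4, 1945 is 436 days inclusive.
436 = 7 × 62 + 2, so there are 62 full weeks plus 2 extra days.
Each full week contributes 5 weekdays (Mon–Fri): 62 × 5 = 310.
The 2 extra days are Friday, Saturday — 1 of them qualifies.
Total: 310 + 1 = 311.
Holidays: Sep 3, 1944 (Sun); Oct 27, 1944 (Fri); Feb 16, 1945 (Fri).
2 of the 3 holidays fall on weekdays; the rest are weekends and were already excluded.
Business days: 311 − 2 = 309.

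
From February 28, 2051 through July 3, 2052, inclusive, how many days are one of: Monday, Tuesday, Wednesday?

212

February 28, 2051 is a Tuesday.
From February 28, 2051 to July 3, 2052 is 492 days inclusive.
492 = 7 × 70 + 2, so there are 70 full weeks plus 2 extra days.
Each full week contributes 3 days from the set (Mon, Tue, Wed): 70 × 3 = 210.
The 2 extra days are Tue, Wed — 2 of them qualify.
Total: 210 + 2 = 212.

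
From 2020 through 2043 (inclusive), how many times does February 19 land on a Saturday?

4

Day of week of February 19 in each year:
2020: Wed, 2021: Fri, 2022: Sat ✓, 2023: Sun, 2024: Mon, 2025: Wed, 2026: Thu, 2027: Fri, 2028: Sat ✓, 2029: Mon, 2030: Tue, 2031: Wed, 2032: Thu, 2033: Sat ✓, 2034: Sun, 2035: Mon, 2036: Tue, 2037: Thu, 2038: Fri, 2039: Sat ✓, 2040: Sun, 2041: Tue, 2042: Wed, 2043: Thu
Saturdays: 2022, 2028, 2033, 2039.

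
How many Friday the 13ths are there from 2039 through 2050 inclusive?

21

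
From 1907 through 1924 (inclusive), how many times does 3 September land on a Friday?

Day of week of September 3 in each year:
1907: Tue, 1908: Thu, 1909: Fri ✓, 1910: Sat, 1911: Sun, 1912: Tue, 1913: Wed, 1914: Thu, 1915: Fri ✓, 1916: Sun, 1917: Mon, 1918: Tue, 1919: Wed, 1920: Fri ✓, 1921: Sat, 1922: Sun, 1923: Mon, 1924: Wed
Fridays: 1909, 1915, 1920.

3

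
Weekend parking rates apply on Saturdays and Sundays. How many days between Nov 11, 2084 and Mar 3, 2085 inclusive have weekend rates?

33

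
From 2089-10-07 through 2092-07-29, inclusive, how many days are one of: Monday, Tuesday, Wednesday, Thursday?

2089-10-07 is a Friday.
The range spans 1027 days (inclusive of both endpoints).
1027 = 7 × 146 + 5, so there are 146 full weeks plus 5 extra days.
Each full week contributes 4 days from the set (Mon, Tue, Wed, Thu): 146 × 4 = 584.
The 5 extra days are Fri, Sat, Sun, Mon, Tue — 2 of them qualify.
Total: 584 + 2 = 586.

586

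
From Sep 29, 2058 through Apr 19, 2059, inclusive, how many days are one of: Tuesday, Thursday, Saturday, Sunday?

Sep 29, 2058 is a Sunday.
From Sep 29, 2058 to Apr 19, 2059 is 203 days inclusive.
203 = 7 × 29, so the span is exactly 29 full weeks.
Each full week contributes 4 days from the set (Tue, Thu, Sat, Sun): 29 × 4 = 116.
Total: 116.

116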